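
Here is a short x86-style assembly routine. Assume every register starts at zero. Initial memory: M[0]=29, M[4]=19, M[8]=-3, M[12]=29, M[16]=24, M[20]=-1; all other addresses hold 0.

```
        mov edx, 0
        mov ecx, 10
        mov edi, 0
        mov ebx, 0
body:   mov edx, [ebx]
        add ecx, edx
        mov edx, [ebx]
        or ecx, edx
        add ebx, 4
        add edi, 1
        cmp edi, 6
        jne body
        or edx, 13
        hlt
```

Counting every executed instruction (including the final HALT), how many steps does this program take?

54

edx=0
ecx=10
edi=0
ebx=0
edx=M[0]=29
ecx=10+29=39
edx=M[0]=29
ecx=39|29=63
ebx=0+4=4
edi=0+1=1
cmp edi, 6  (cmp 1,6)
jne body: taken
edx=M[4]=19
ecx=63+19=82
edx=M[4]=19
ecx=82|19=83
ebx=4+4=8
edi=1+1=2
cmp edi, 6  (cmp 2,6)
jne body: taken
edx=M[8]=-3
ecx=83+(-3)=80
edx=M[8]=-3
ecx=80|(-3)=-3
ebx=8+4=12
edi=2+1=3
cmp edi, 6  (cmp 3,6)
jne body: taken
edx=M[12]=29
ecx=(-3)+29=26
edx=M[12]=29
ecx=26|29=31
ebx=12+4=16
edi=3+1=4
cmp edi, 6  (cmp 4,6)
jne body: taken
edx=M[16]=24
ecx=31+24=55
edx=M[16]=24
ecx=55|24=63
ebx=16+4=20
edi=4+1=5
cmp edi, 6  (cmp 5,6)
jne body: taken
edx=M[20]=-1
ecx=63+(-1)=62
edx=M[20]=-1
ecx=62|(-1)=-1
ebx=20+4=24
edi=5+1=6
cmp edi, 6  (cmp 6,6)
jne body: not taken
edx=(-1)|13=-1
halt.
Total executed instructions: 54.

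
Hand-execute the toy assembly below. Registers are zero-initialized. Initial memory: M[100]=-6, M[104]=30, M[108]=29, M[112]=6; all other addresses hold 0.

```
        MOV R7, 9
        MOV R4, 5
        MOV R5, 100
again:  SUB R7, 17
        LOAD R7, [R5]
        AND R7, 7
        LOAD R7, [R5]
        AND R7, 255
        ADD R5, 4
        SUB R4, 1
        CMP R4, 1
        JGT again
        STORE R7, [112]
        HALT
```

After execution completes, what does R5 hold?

MOV R7, 9 → R7=9
MOV R4, 5 → R4=5
MOV R5, 100 → R5=100
SUB R7, 17 → R7=9-17=-8
LOAD R7, [R5] → R7=M[100]=-6
AND R7, 7 → R7=(-6)&7=2
LOAD R7, [R5] → R7=M[100]=-6
AND R7, 255 → R7=(-6)&255=250
ADD R5, 4 → R5=100+4=104
SUB R4, 1 → R4=5-1=4
CMP R4, 1  (cmp 4,1)
JGT again: taken
SUB R7, 17 → R7=250-17=233
LOAD R7, [R5] → R7=M[104]=30
AND R7, 7 → R7=30&7=6
LOAD R7, [R5] → R7=M[104]=30
AND R7, 255 → R7=30&255=30
ADD R5, 4 → R5=104+4=108
SUB R4, 1 → R4=4-1=3
CMP R4, 1  (cmp 3,1)
JGT again: taken
SUB R7, 17 → R7=30-17=13
LOAD R7, [R5] → R7=M[108]=29
AND R7, 7 → R7=29&7=5
LOAD R7, [R5] → R7=M[108]=29
AND R7, 255 → R7=29&255=29
ADD R5, 4 → R5=108+4=112
SUB R4, 1 → R4=3-1=2
CMP R4, 1  (cmp 2,1)
JGT again: taken
SUB R7, 17 → R7=29-17=12
LOAD R7, [R5] → R7=M[112]=6
AND R7, 7 → R7=6&7=6
LOAD R7, [R5] → R7=M[112]=6
AND R7, 255 → R7=6&255=6
ADD R5, 4 → R5=112+4=116
SUB R4, 1 → R4=2-1=1
CMP R4, 1  (cmp 1,1)
JGT again: not taken
STORE R7, [112] → M[112]=6
halt.

116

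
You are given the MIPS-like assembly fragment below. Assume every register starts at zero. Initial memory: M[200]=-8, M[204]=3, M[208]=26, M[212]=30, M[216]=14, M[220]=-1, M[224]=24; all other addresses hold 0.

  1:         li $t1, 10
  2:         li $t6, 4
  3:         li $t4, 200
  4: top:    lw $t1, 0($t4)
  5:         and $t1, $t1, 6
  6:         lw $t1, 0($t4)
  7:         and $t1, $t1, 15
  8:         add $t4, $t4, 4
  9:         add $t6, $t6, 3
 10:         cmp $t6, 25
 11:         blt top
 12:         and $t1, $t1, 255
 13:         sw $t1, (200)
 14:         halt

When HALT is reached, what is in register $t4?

228

$t1=10
$t6=4
$t4=200
$t1=M[200]=-8
$t1=(-8)&6=0
$t1=M[200]=-8
$t1=(-8)&15=8
$t4=200+4=204
$t6=4+3=7
cmp $t6, 25  (cmp 7,25)
blt top: taken
$t1=M[204]=3
$t1=3&6=2
$t1=M[204]=3
$t1=3&15=3
$t4=204+4=208
$t6=7+3=10
cmp $t6, 25  (cmp 10,25)
blt top: taken
$t1=M[208]=26
$t1=26&6=2
$t1=M[208]=26
$t1=26&15=10
$t4=208+4=212
$t6=10+3=13
cmp $t6, 25  (cmp 13,25)
blt top: taken
$t1=M[212]=30
$t1=30&6=6
$t1=M[212]=30
$t1=30&15=14
$t4=212+4=216
$t6=13+3=16
cmp $t6, 25  (cmp 16,25)
blt top: taken
$t1=M[216]=14
$t1=14&6=6
$t1=M[216]=14
$t1=14&15=14
$t4=216+4=220
$t6=16+3=19
cmp $t6, 25  (cmp 19,25)
blt top: taken
$t1=M[220]=-1
$t1=(-1)&6=6
$t1=M[220]=-1
$t1=(-1)&15=15
$t4=220+4=224
$t6=19+3=22
cmp $t6, 25  (cmp 22,25)
blt top: taken
$t1=M[224]=24
$t1=24&6=0
$t1=M[224]=24
$t1=24&15=8
$t4=224+4=228
$t6=22+3=25
cmp $t6, 25  (cmp 25,25)
blt top: not taken
$t1=8&255=8
sw $t1, (200) → M[200]=8
halt.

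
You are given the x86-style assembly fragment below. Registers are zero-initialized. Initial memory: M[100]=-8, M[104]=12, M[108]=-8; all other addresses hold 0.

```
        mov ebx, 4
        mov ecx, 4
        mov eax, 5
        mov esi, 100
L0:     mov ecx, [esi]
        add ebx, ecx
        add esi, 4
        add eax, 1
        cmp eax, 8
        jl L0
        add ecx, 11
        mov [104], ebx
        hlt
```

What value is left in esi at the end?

112

after mov ebx, 4: ebx=4
after mov ecx, 4: ecx=4
after mov eax, 5: eax=5
after mov esi, 100: esi=100
after mov ecx, [esi]: ecx=M[100]=-8
after add ebx, ecx: ebx=4+(-8)=-4
after add esi, 4: esi=100+4=104
after add eax, 1: eax=5+1=6
cmp eax, 8  (cmp 6,8)
jl L0: taken
after mov ecx, [esi]: ecx=M[104]=12
after add ebx, ecx: ebx=(-4)+12=8
after add esi, 4: esi=104+4=108
after add eax, 1: eax=6+1=7
cmp eax, 8  (cmp 7,8)
jl L0: taken
after mov ecx, [esi]: ecx=M[108]=-8
after add ebx, ecx: ebx=8+(-8)=0
after add esi, 4: esi=108+4=112
after add eax, 1: eax=7+1=8
cmp eax, 8  (cmp 8,8)
jl L0: not taken
after add ecx, 11: ecx=(-8)+11=3
mov [104], ebx → M[104]=0
halt.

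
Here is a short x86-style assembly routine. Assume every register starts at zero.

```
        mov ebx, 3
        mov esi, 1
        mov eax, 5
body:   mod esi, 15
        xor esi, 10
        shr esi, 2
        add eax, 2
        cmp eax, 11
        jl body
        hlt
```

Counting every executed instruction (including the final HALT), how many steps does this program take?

mov ebx, 3 → ebx=3
mov esi, 1 → esi=1
mov eax, 5 → eax=5
mod esi, 15 → esi=1%15=1
xor esi, 10 → esi=1^10=11
shr esi, 2 → esi=11>>2=2
add eax, 2 → eax=5+2=7
cmp eax, 11  (cmp 7,11)
jl body: taken
mod esi, 15 → esi=2%15=2
xor esi, 10 → esi=2^10=8
shr esi, 2 → esi=8>>2=2
add eax, 2 → eax=7+2=9
cmp eax, 11  (cmp 9,11)
jl body: taken
mod esi, 15 → esi=2%15=2
xor esi, 10 → esi=2^10=8
shr esi, 2 → esi=8>>2=2
add eax, 2 → eax=9+2=11
cmp eax, 11  (cmp 11,11)
jl body: not taken
halt.
Total executed instructions: 22.

22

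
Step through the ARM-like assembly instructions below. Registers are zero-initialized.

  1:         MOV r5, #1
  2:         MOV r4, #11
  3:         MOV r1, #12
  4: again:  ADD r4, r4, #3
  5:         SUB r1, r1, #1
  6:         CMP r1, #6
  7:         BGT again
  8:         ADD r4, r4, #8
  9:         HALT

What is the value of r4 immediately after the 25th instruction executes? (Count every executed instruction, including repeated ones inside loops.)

29

MOV r5, #1 → r5=1
MOV r4, #11 → r4=11
MOV r1, #12 → r1=12
ADD r4, r4, #3 → r4=11+3=14
SUB r1, r1, #1 → r1=12-1=11
CMP r1, #6  (cmp 11,6)
BGT again: taken
ADD r4, r4, #3 → r4=14+3=17
SUB r1, r1, #1 → r1=11-1=10
CMP r1, #6  (cmp 10,6)
BGT again: taken
ADD r4, r4, #3 → r4=17+3=20
SUB r1, r1, #1 → r1=10-1=9
CMP r1, #6  (cmp 9,6)
BGT again: taken
ADD r4, r4, #3 → r4=20+3=23
SUB r1, r1, #1 → r1=9-1=8
CMP r1, #6  (cmp 8,6)
BGT again: taken
ADD r4, r4, #3 → r4=23+3=26
SUB r1, r1, #1 → r1=8-1=7
CMP r1, #6  (cmp 7,6)
BGT again: taken
ADD r4, r4, #3 → r4=26+3=29
SUB r1, r1, #1 → r1=7-1=6
After step 25: r4 = 29.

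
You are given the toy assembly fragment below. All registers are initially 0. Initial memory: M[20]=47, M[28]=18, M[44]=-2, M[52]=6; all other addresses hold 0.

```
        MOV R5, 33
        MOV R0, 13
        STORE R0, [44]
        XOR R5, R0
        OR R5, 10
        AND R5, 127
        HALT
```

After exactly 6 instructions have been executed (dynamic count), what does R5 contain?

46

MOV R5, 33 → R5=33
MOV R0, 13 → R0=13
STORE R0, [44] → M[44]=13
XOR R5, R0 → R5=33^13=44
OR R5, 10 → R5=44|10=46
AND R5, 127 → R5=46&127=46
After step 6: R5 = 46.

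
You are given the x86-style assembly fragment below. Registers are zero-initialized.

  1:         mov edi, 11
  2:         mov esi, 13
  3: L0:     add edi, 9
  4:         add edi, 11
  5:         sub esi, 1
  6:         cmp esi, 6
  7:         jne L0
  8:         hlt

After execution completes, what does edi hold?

after mov edi, 11: edi=11
after mov esi, 13: esi=13
after add edi, 9: edi=11+9=20
after add edi, 11: edi=20+11=31
after sub esi, 1: esi=13-1=12
cmp esi, 6  (cmp 12,6)
jne L0: taken
after add edi, 9: edi=31+9=40
after add edi, 11: edi=40+11=51
after sub esi, 1: esi=12-1=11
cmp esi, 6  (cmp 11,6)
jne L0: taken
after add edi, 9: edi=51+9=60
after add edi, 11: edi=60+11=71
after sub esi, 1: esi=11-1=10
cmp esi, 6  (cmp 10,6)
jne L0: taken
after add edi, 9: edi=71+9=80
after add edi, 11: edi=80+11=91
after sub esi, 1: esi=10-1=9
cmp esi, 6  (cmp 9,6)
jne L0: taken
after add edi, 9: edi=91+9=100
after add edi, 11: edi=100+11=111
after sub esi, 1: esi=9-1=8
cmp esi, 6  (cmp 8,6)
jne L0: taken
after add edi, 9: edi=111+9=120
after add edi, 11: edi=120+11=131
after sub esi, 1: esi=8-1=7
cmp esi, 6  (cmp 7,6)
jne L0: taken
after add edi, 9: edi=131+9=140
after add edi, 11: edi=140+11=151
after sub esi, 1: esi=7-1=6
cmp esi, 6  (cmp 6,6)
jne L0: not taken
halt.

151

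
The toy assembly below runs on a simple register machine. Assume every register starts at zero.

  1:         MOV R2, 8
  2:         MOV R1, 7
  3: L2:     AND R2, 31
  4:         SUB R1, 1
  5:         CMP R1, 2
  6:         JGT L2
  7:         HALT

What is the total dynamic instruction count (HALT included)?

23

after MOV R2, 8: R2=8
after MOV R1, 7: R1=7
after AND R2, 31: R2=8&31=8
after SUB R1, 1: R1=7-1=6
CMP R1, 2  (cmp 6,2)
JGT L2: taken
after AND R2, 31: R2=8&31=8
after SUB R1, 1: R1=6-1=5
CMP R1, 2  (cmp 5,2)
JGT L2: taken
after AND R2, 31: R2=8&31=8
after SUB R1, 1: R1=5-1=4
CMP R1, 2  (cmp 4,2)
JGT L2: taken
after AND R2, 31: R2=8&31=8
after SUB R1, 1: R1=4-1=3
CMP R1, 2  (cmp 3,2)
JGT L2: taken
after AND R2, 31: R2=8&31=8
after SUB R1, 1: R1=3-1=2
CMP R1, 2  (cmp 2,2)
JGT L2: not taken
halt.
Total executed instructions: 23.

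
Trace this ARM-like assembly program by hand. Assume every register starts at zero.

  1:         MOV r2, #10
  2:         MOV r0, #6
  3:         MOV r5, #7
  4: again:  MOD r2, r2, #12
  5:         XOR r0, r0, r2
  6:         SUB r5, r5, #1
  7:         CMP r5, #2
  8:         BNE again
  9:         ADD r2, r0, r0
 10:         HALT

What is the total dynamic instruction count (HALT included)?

after MOV r2, #10: r2=10
after MOV r0, #6: r0=6
after MOV r5, #7: r5=7
after MOD r2, r2, #12: r2=10%12=10
after XOR r0, r0, r2: r0=6^10=12
after SUB r5, r5, #1: r5=7-1=6
CMP r5, #2  (cmp 6,2)
BNE again: taken
after MOD r2, r2, #12: r2=10%12=10
after XOR r0, r0, r2: r0=12^10=6
after SUB r5, r5, #1: r5=6-1=5
CMP r5, #2  (cmp 5,2)
BNE again: taken
after MOD r2, r2, #12: r2=10%12=10
after XOR r0, r0, r2: r0=6^10=12
after SUB r5, r5, #1: r5=5-1=4
CMP r5, #2  (cmp 4,2)
BNE again: taken
after MOD r2, r2, #12: r2=10%12=10
after XOR r0, r0, r2: r0=12^10=6
after SUB r5, r5, #1: r5=4-1=3
CMP r5, #2  (cmp 3,2)
BNE again: taken
after MOD r2, r2, #12: r2=10%12=10
after XOR r0, r0, r2: r0=6^10=12
after SUB r5, r5, #1: r5=3-1=2
CMP r5, #2  (cmp 2,2)
BNE again: not taken
after ADD r2, r0, r0: r2=12+12=24
halt.
Total executed instructions: 30.

30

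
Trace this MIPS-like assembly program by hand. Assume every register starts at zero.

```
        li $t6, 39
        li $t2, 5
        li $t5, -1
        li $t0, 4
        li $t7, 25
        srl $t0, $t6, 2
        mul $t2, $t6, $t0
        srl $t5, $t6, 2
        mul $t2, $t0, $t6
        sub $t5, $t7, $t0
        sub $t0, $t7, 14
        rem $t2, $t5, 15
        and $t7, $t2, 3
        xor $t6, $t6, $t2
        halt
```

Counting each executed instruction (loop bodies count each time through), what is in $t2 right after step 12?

1

after li $t6, 39: $t6=39
after li $t2, 5: $t2=5
after li $t5, -1: $t5=-1
after li $t0, 4: $t0=4
after li $t7, 25: $t7=25
after srl $t0, $t6, 2: $t0=39>>2=9
after mul $t2, $t6, $t0: $t2=39*9=351
after srl $t5, $t6, 2: $t5=39>>2=9
after mul $t2, $t0, $t6: $t2=9*39=351
after sub $t5, $t7, $t0: $t5=25-9=16
after sub $t0, $t7, 14: $t0=25-14=11
after rem $t2, $t5, 15: $t2=16%15=1
After step 12: $t2 = 1.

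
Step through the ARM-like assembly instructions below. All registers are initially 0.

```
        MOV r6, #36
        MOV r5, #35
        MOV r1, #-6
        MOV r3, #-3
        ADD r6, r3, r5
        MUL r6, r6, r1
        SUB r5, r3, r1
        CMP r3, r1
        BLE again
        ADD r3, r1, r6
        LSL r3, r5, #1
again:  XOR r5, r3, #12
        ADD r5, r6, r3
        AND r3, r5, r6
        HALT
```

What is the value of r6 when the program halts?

-192

r6=36
r5=35
r1=-6
r3=-3
r6=(-3)+35=32
r6=32*(-6)=-192
r5=(-3)-(-6)=3
CMP r3, r1  (cmp -3,-6)
BLE again: not taken
r3=(-6)+(-192)=-198
r3=3<<1=6
r5=6^12=10
r5=(-192)+6=-186
r3=(-186)&(-192)=-192
halt.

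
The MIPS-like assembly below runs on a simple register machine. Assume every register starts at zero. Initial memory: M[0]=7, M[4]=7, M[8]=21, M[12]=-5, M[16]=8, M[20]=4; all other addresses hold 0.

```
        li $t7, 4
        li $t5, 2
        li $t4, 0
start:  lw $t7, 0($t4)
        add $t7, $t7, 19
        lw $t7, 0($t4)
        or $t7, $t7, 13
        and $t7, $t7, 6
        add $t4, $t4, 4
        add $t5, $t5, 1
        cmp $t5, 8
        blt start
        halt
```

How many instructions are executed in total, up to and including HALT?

58

li $t7, 4 → $t7=4
li $t5, 2 → $t5=2
li $t4, 0 → $t4=0
lw $t7, 0($t4) → $t7=M[0]=7
add $t7, $t7, 19 → $t7=7+19=26
lw $t7, 0($t4) → $t7=M[0]=7
or $t7, $t7, 13 → $t7=7|13=15
and $t7, $t7, 6 → $t7=15&6=6
add $t4, $t4, 4 → $t4=0+4=4
add $t5, $t5, 1 → $t5=2+1=3
cmp $t5, 8  (cmp 3,8)
blt start: taken
lw $t7, 0($t4) → $t7=M[4]=7
add $t7, $t7, 19 → $t7=7+19=26
lw $t7, 0($t4) → $t7=M[4]=7
or $t7, $t7, 13 → $t7=7|13=15
and $t7, $t7, 6 → $t7=15&6=6
add $t4, $t4, 4 → $t4=4+4=8
add $t5, $t5, 1 → $t5=3+1=4
cmp $t5, 8  (cmp 4,8)
blt start: taken
lw $t7, 0($t4) → $t7=M[8]=21
add $t7, $t7, 19 → $t7=21+19=40
lw $t7, 0($t4) → $t7=M[8]=21
or $t7, $t7, 13 → $t7=21|13=29
and $t7, $t7, 6 → $t7=29&6=4
add $t4, $t4, 4 → $t4=8+4=12
add $t5, $t5, 1 → $t5=4+1=5
cmp $t5, 8  (cmp 5,8)
blt start: taken
lw $t7, 0($t4) → $t7=M[12]=-5
add $t7, $t7, 19 → $t7=(-5)+19=14
lw $t7, 0($t4) → $t7=M[12]=-5
or $t7, $t7, 13 → $t7=(-5)|13=-1
and $t7, $t7, 6 → $t7=(-1)&6=6
add $t4, $t4, 4 → $t4=12+4=16
add $t5, $t5, 1 → $t5=5+1=6
cmp $t5, 8  (cmp 6,8)
blt start: taken
lw $t7, 0($t4) → $t7=M[16]=8
add $t7, $t7, 19 → $t7=8+19=27
lw $t7, 0($t4) → $t7=M[16]=8
or $t7, $t7, 13 → $t7=8|13=13
and $t7, $t7, 6 → $t7=13&6=4
add $t4, $t4, 4 → $t4=16+4=20
add $t5, $t5, 1 → $t5=6+1=7
cmp $t5, 8  (cmp 7,8)
blt start: taken
lw $t7, 0($t4) → $t7=M[20]=4
add $t7, $t7, 19 → $t7=4+19=23
lw $t7, 0($t4) → $t7=M[20]=4
or $t7, $t7, 13 → $t7=4|13=13
and $t7, $t7, 6 → $t7=13&6=4
add $t4, $t4, 4 → $t4=20+4=24
add $t5, $t5, 1 → $t5=7+1=8
cmp $t5, 8  (cmp 8,8)
blt start: not taken
halt.
Total executed instructions: 58.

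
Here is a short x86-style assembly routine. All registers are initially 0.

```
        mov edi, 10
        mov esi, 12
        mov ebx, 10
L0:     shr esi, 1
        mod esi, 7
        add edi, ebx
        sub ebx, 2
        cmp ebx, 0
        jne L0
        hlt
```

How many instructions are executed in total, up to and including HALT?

34

mov edi, 10 → edi=10
mov esi, 12 → esi=12
mov ebx, 10 → ebx=10
shr esi, 1 → esi=12>>1=6
mod esi, 7 → esi=6%7=6
add edi, ebx → edi=10+10=20
sub ebx, 2 → ebx=10-2=8
cmp ebx, 0  (cmp 8,0)
jne L0: taken
shr esi, 1 → esi=6>>1=3
mod esi, 7 → esi=3%7=3
add edi, ebx → edi=20+8=28
sub ebx, 2 → ebx=8-2=6
cmp ebx, 0  (cmp 6,0)
jne L0: taken
shr esi, 1 → esi=3>>1=1
mod esi, 7 → esi=1%7=1
add edi, ebx → edi=28+6=34
sub ebx, 2 → ebx=6-2=4
cmp ebx, 0  (cmp 4,0)
jne L0: taken
shr esi, 1 → esi=1>>1=0
mod esi, 7 → esi=0%7=0
add edi, ebx → edi=34+4=38
sub ebx, 2 → ebx=4-2=2
cmp ebx, 0  (cmp 2,0)
jne L0: taken
shr esi, 1 → esi=0>>1=0
mod esi, 7 → esi=0%7=0
add edi, ebx → edi=38+2=40
sub ebx, 2 → ebx=2-2=0
cmp ebx, 0  (cmp 0,0)
jne L0: not taken
halt.
Total executed instructions: 34.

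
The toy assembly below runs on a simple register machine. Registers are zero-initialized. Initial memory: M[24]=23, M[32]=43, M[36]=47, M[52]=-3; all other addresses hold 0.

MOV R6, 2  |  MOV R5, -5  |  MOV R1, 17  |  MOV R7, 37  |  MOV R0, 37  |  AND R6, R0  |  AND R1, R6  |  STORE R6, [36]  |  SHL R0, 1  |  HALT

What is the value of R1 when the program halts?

0

after MOV R6, 2: R6=2
after MOV R5, -5: R5=-5
after MOV R1, 17: R1=17
after MOV R7, 37: R7=37
after MOV R0, 37: R0=37
after AND R6, R0: R6=2&37=0
after AND R1, R6: R1=17&0=0
STORE R6, [36] → M[36]=0
after SHL R0, 1: R0=37<<1=74
halt.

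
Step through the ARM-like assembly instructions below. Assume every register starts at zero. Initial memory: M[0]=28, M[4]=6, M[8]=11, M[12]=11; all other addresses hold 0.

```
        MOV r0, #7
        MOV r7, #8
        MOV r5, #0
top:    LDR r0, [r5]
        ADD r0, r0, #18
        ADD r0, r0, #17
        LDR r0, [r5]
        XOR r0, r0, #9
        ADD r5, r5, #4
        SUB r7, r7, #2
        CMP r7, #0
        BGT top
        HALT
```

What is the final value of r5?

MOV r0, #7 → r0=7
MOV r7, #8 → r7=8
MOV r5, #0 → r5=0
LDR r0, [r5] → r0=M[0]=28
ADD r0, r0, #18 → r0=28+18=46
ADD r0, r0, #17 → r0=46+17=63
LDR r0, [r5] → r0=M[0]=28
XOR r0, r0, #9 → r0=28^9=21
ADD r5, r5, #4 → r5=0+4=4
SUB r7, r7, #2 → r7=8-2=6
CMP r7, #0  (cmp 6,0)
BGT top: taken
LDR r0, [r5] → r0=M[4]=6
ADD r0, r0, #18 → r0=6+18=24
ADD r0, r0, #17 → r0=24+17=41
LDR r0, [r5] → r0=M[4]=6
XOR r0, r0, #9 → r0=6^9=15
ADD r5, r5, #4 → r5=4+4=8
SUB r7, r7, #2 → r7=6-2=4
CMP r7, #0  (cmp 4,0)
BGT top: taken
LDR r0, [r5] → r0=M[8]=11
ADD r0, r0, #18 → r0=11+18=29
ADD r0, r0, #17 → r0=29+17=46
LDR r0, [r5] → r0=M[8]=11
XOR r0, r0, #9 → r0=11^9=2
ADD r5, r5, #4 → r5=8+4=12
SUB r7, r7, #2 → r7=4-2=2
CMP r7, #0  (cmp 2,0)
BGT top: taken
LDR r0, [r5] → r0=M[12]=11
ADD r0, r0, #18 → r0=11+18=29
ADD r0, r0, #17 → r0=29+17=46
LDR r0, [r5] → r0=M[12]=11
XOR r0, r0, #9 → r0=11^9=2
ADD r5, r5, #4 → r5=12+4=16
SUB r7, r7, #2 → r7=2-2=0
CMP r7, #0  (cmp 0,0)
BGT top: not taken
halt.

16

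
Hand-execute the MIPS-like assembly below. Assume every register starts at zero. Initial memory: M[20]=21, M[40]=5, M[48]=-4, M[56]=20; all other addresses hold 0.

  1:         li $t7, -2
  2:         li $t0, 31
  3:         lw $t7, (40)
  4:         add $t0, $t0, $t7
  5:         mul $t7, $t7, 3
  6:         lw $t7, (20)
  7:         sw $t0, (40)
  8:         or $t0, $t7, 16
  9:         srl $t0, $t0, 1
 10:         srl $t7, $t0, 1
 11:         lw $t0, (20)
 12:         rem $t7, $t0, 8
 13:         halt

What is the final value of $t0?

21

li $t7, -2 → $t7=-2
li $t0, 31 → $t0=31
lw $t7, (40) → $t7=M[40]=5
add $t0, $t0, $t7 → $t0=31+5=36
mul $t7, $t7, 3 → $t7=5*3=15
lw $t7, (20) → $t7=M[20]=21
sw $t0, (40) → M[40]=36
or $t0, $t7, 16 → $t0=21|16=21
srl $t0, $t0, 1 → $t0=21>>1=10
srl $t7, $t0, 1 → $t7=10>>1=5
lw $t0, (20) → $t0=M[20]=21
rem $t7, $t0, 8 → $t7=21%8=5
halt.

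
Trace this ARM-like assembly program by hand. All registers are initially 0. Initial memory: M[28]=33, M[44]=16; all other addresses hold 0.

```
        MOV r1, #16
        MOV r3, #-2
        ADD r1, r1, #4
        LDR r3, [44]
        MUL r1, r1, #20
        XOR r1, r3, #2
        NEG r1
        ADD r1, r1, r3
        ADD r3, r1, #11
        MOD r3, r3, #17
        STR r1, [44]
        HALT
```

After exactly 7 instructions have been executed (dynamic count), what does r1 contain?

MOV r1, #16 → r1=16
MOV r3, #-2 → r3=-2
ADD r1, r1, #4 → r1=16+4=20
LDR r3, [44] → r3=M[44]=16
MUL r1, r1, #20 → r1=20*20=400
XOR r1, r3, #2 → r1=16^2=18
NEG r1 → r1=-(18)=-18
After step 7: r1 = -18.

-18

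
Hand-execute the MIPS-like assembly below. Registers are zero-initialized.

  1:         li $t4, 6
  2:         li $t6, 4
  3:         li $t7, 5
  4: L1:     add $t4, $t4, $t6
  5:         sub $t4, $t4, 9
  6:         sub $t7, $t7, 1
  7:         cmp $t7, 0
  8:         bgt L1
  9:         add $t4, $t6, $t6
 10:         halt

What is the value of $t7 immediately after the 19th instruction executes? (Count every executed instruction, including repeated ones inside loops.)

2

li $t4, 6 → $t4=6
li $t6, 4 → $t6=4
li $t7, 5 → $t7=5
add $t4, $t4, $t6 → $t4=6+4=10
sub $t4, $t4, 9 → $t4=10-9=1
sub $t7, $t7, 1 → $t7=5-1=4
cmp $t7, 0  (cmp 4,0)
bgt L1: taken
add $t4, $t4, $t6 → $t4=1+4=5
sub $t4, $t4, 9 → $t4=5-9=-4
sub $t7, $t7, 1 → $t7=4-1=3
cmp $t7, 0  (cmp 3,0)
bgt L1: taken
add $t4, $t4, $t6 → $t4=(-4)+4=0
sub $t4, $t4, 9 → $t4=0-9=-9
sub $t7, $t7, 1 → $t7=3-1=2
cmp $t7, 0  (cmp 2,0)
bgt L1: taken
add $t4, $t4, $t6 → $t4=(-9)+4=-5
After step 19: $t7 = 2.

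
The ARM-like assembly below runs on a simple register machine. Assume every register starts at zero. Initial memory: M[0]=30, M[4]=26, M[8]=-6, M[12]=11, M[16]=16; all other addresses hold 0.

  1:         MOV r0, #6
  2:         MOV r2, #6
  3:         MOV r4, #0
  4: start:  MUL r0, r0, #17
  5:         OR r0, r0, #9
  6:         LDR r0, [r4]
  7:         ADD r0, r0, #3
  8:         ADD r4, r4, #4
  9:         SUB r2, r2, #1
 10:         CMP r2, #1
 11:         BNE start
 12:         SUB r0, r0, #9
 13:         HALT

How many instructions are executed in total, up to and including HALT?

after MOV r0, #6: r0=6
after MOV r2, #6: r2=6
after MOV r4, #0: r4=0
after MUL r0, r0, #17: r0=6*17=102
after OR r0, r0, #9: r0=102|9=111
after LDR r0, [r4]: r0=M[0]=30
after ADD r0, r0, #3: r0=30+3=33
after ADD r4, r4, #4: r4=0+4=4
after SUB r2, r2, #1: r2=6-1=5
CMP r2, #1  (cmp 5,1)
BNE start: taken
after MUL r0, r0, #17: r0=33*17=561
after OR r0, r0, #9: r0=561|9=569
after LDR r0, [r4]: r0=M[4]=26
after ADD r0, r0, #3: r0=26+3=29
after ADD r4, r4, #4: r4=4+4=8
after SUB r2, r2, #1: r2=5-1=4
CMP r2, #1  (cmp 4,1)
BNE start: taken
after MUL r0, r0, #17: r0=29*17=493
after OR r0, r0, #9: r0=493|9=493
after LDR r0, [r4]: r0=M[8]=-6
after ADD r0, r0, #3: r0=(-6)+3=-3
after ADD r4, r4, #4: r4=8+4=12
after SUB r2, r2, #1: r2=4-1=3
CMP r2, #1  (cmp 3,1)
BNE start: taken
after MUL r0, r0, #17: r0=(-3)*17=-51
after OR r0, r0, #9: r0=(-51)|9=-51
after LDR r0, [r4]: r0=M[12]=11
after ADD r0, r0, #3: r0=11+3=14
after ADD r4, r4, #4: r4=12+4=16
after SUB r2, r2, #1: r2=3-1=2
CMP r2, #1  (cmp 2,1)
BNE start: taken
after MUL r0, r0, #17: r0=14*17=238
after OR r0, r0, #9: r0=238|9=239
after LDR r0, [r4]: r0=M[16]=16
after ADD r0, r0, #3: r0=16+3=19
after ADD r4, r4, #4: r4=16+4=20
after SUB r2, r2, #1: r2=2-1=1
CMP r2, #1  (cmp 1,1)
BNE start: not taken
after SUB r0, r0, #9: r0=19-9=10
halt.
Total executed instructions: 45.

45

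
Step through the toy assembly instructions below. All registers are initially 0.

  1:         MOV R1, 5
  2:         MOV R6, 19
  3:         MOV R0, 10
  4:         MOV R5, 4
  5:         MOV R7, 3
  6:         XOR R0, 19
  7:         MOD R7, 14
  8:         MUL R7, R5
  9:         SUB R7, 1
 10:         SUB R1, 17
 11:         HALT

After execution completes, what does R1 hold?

-12

after MOV R1, 5: R1=5
after MOV R6, 19: R6=19
after MOV R0, 10: R0=10
after MOV R5, 4: R5=4
after MOV R7, 3: R7=3
after XOR R0, 19: R0=10^19=25
after MOD R7, 14: R7=3%14=3
after MUL R7, R5: R7=3*4=12
after SUB R7, 1: R7=12-1=11
after SUB R1, 17: R1=5-17=-12
halt.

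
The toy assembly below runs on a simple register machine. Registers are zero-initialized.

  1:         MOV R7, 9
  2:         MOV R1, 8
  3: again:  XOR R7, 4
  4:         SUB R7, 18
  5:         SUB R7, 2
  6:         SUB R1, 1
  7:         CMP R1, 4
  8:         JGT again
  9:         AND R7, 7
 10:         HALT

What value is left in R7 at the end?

1

after MOV R7, 9: R7=9
after MOV R1, 8: R1=8
after XOR R7, 4: R7=9^4=13
after SUB R7, 18: R7=13-18=-5
after SUB R7, 2: R7=(-5)-2=-7
after SUB R1, 1: R1=8-1=7
CMP R1, 4  (cmp 7,4)
JGT again: taken
after XOR R7, 4: R7=(-7)^4=-3
after SUB R7, 18: R7=(-3)-18=-21
after SUB R7, 2: R7=(-21)-2=-23
after SUB R1, 1: R1=7-1=6
CMP R1, 4  (cmp 6,4)
JGT again: taken
after XOR R7, 4: R7=(-23)^4=-19
after SUB R7, 18: R7=(-19)-18=-37
after SUB R7, 2: R7=(-37)-2=-39
after SUB R1, 1: R1=6-1=5
CMP R1, 4  (cmp 5,4)
JGT again: taken
after XOR R7, 4: R7=(-39)^4=-35
after SUB R7, 18: R7=(-35)-18=-53
after SUB R7, 2: R7=(-53)-2=-55
after SUB R1, 1: R1=5-1=4
CMP R1, 4  (cmp 4,4)
JGT again: not taken
after AND R7, 7: R7=(-55)&7=1
halt.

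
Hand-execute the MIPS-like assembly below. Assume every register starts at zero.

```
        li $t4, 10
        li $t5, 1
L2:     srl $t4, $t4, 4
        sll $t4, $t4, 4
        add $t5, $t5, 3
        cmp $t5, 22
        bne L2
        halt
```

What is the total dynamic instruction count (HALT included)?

li $t4, 10 → $t4=10
li $t5, 1 → $t5=1
srl $t4, $t4, 4 → $t4=10>>4=0
sll $t4, $t4, 4 → $t4=0<<4=0
add $t5, $t5, 3 → $t5=1+3=4
cmp $t5, 22  (cmp 4,22)
bne L2: taken
srl $t4, $t4, 4 → $t4=0>>4=0
sll $t4, $t4, 4 → $t4=0<<4=0
add $t5, $t5, 3 → $t5=4+3=7
cmp $t5, 22  (cmp 7,22)
bne L2: taken
srl $t4, $t4, 4 → $t4=0>>4=0
sll $t4, $t4, 4 → $t4=0<<4=0
add $t5, $t5, 3 → $t5=7+3=10
cmp $t5, 22  (cmp 10,22)
bne L2: taken
srl $t4, $t4, 4 → $t4=0>>4=0
sll $t4, $t4, 4 → $t4=0<<4=0
add $t5, $t5, 3 → $t5=10+3=13
cmp $t5, 22  (cmp 13,22)
bne L2: taken
srl $t4, $t4, 4 → $t4=0>>4=0
sll $t4, $t4, 4 → $t4=0<<4=0
add $t5, $t5, 3 → $t5=13+3=16
cmp $t5, 22  (cmp 16,22)
bne L2: taken
srl $t4, $t4, 4 → $t4=0>>4=0
sll $t4, $t4, 4 → $t4=0<<4=0
add $t5, $t5, 3 → $t5=16+3=19
cmp $t5, 22  (cmp 19,22)
bne L2: taken
srl $t4, $t4, 4 → $t4=0>>4=0
sll $t4, $t4, 4 → $t4=0<<4=0
add $t5, $t5, 3 → $t5=19+3=22
cmp $t5, 22  (cmp 22,22)
bne L2: not taken
halt.
Total executed instructions: 38.

38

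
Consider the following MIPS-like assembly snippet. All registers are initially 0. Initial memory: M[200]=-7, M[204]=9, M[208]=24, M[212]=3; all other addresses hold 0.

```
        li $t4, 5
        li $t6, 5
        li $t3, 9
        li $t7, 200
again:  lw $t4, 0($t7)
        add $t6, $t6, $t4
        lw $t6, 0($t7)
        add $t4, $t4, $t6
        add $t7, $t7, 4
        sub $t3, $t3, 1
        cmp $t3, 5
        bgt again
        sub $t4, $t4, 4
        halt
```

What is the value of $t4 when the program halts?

2

li $t4, 5 → $t4=5
li $t6, 5 → $t6=5
li $t3, 9 → $t3=9
li $t7, 200 → $t7=200
lw $t4, 0($t7) → $t4=M[200]=-7
add $t6, $t6, $t4 → $t6=5+(-7)=-2
lw $t6, 0($t7) → $t6=M[200]=-7
add $t4, $t4, $t6 → $t4=(-7)+(-7)=-14
add $t7, $t7, 4 → $t7=200+4=204
sub $t3, $t3, 1 → $t3=9-1=8
cmp $t3, 5  (cmp 8,5)
bgt again: taken
lw $t4, 0($t7) → $t4=M[204]=9
add $t6, $t6, $t4 → $t6=(-7)+9=2
lw $t6, 0($t7) → $t6=M[204]=9
add $t4, $t4, $t6 → $t4=9+9=18
add $t7, $t7, 4 → $t7=204+4=208
sub $t3, $t3, 1 → $t3=8-1=7
cmp $t3, 5  (cmp 7,5)
bgt again: taken
lw $t4, 0($t7) → $t4=M[208]=24
add $t6, $t6, $t4 → $t6=9+24=33
lw $t6, 0($t7) → $t6=M[208]=24
add $t4, $t4, $t6 → $t4=24+24=48
add $t7, $t7, 4 → $t7=208+4=212
sub $t3, $t3, 1 → $t3=7-1=6
cmp $t3, 5  (cmp 6,5)
bgt again: taken
lw $t4, 0($t7) → $t4=M[212]=3
add $t6, $t6, $t4 → $t6=24+3=27
lw $t6, 0($t7) → $t6=M[212]=3
add $t4, $t4, $t6 → $t4=3+3=6
add $t7, $t7, 4 → $t7=212+4=216
sub $t3, $t3, 1 → $t3=6-1=5
cmp $t3, 5  (cmp 5,5)
bgt again: not taken
sub $t4, $t4, 4 → $t4=6-4=2
halt.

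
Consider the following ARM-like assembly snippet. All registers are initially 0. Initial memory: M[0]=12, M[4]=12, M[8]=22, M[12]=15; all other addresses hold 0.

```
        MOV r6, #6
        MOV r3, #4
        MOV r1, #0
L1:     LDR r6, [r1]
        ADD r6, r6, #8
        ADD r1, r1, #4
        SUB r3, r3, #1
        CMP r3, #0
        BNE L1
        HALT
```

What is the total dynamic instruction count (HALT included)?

after MOV r6, #6: r6=6
after MOV r3, #4: r3=4
after MOV r1, #0: r1=0
after LDR r6, [r1]: r6=M[0]=12
after ADD r6, r6, #8: r6=12+8=20
after ADD r1, r1, #4: r1=0+4=4
after SUB r3, r3, #1: r3=4-1=3
CMP r3, #0  (cmp 3,0)
BNE L1: taken
after LDR r6, [r1]: r6=M[4]=12
after ADD r6, r6, #8: r6=12+8=20
after ADD r1, r1, #4: r1=4+4=8
after SUB r3, r3, #1: r3=3-1=2
CMP r3, #0  (cmp 2,0)
BNE L1: taken
after LDR r6, [r1]: r6=M[8]=22
after ADD r6, r6, #8: r6=22+8=30
after ADD r1, r1, #4: r1=8+4=12
after SUB r3, r3, #1: r3=2-1=1
CMP r3, #0  (cmp 1,0)
BNE L1: taken
after LDR r6, [r1]: r6=M[12]=15
after ADD r6, r6, #8: r6=15+8=23
after ADD r1, r1, #4: r1=12+4=16
after SUB r3, r3, #1: r3=1-1=0
CMP r3, #0  (cmp 0,0)
BNE L1: not taken
halt.
Total executed instructions: 28.

28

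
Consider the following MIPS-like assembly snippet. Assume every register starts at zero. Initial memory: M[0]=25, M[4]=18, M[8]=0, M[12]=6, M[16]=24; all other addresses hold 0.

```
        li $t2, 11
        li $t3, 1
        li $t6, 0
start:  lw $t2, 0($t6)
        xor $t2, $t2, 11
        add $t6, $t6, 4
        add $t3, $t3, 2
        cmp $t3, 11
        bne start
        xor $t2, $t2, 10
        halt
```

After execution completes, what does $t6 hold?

$t2=11
$t3=1
$t6=0
$t2=M[0]=25
$t2=25^11=18
$t6=0+4=4
$t3=1+2=3
cmp $t3, 11  (cmp 3,11)
bne start: taken
$t2=M[4]=18
$t2=18^11=25
$t6=4+4=8
$t3=3+2=5
cmp $t3, 11  (cmp 5,11)
bne start: taken
$t2=M[8]=0
$t2=0^11=11
$t6=8+4=12
$t3=5+2=7
cmp $t3, 11  (cmp 7,11)
bne start: taken
$t2=M[12]=6
$t2=6^11=13
$t6=12+4=16
$t3=7+2=9
cmp $t3, 11  (cmp 9,11)
bne start: taken
$t2=M[16]=24
$t2=24^11=19
$t6=16+4=20
$t3=9+2=11
cmp $t3, 11  (cmp 11,11)
bne start: not taken
$t2=19^10=25
halt.

20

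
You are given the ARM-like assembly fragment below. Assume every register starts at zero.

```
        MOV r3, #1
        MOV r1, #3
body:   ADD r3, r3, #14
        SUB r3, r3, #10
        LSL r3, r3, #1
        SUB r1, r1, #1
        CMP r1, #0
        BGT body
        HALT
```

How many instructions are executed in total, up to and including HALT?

after MOV r3, #1: r3=1
after MOV r1, #3: r1=3
after ADD r3, r3, #14: r3=1+14=15
after SUB r3, r3, #10: r3=15-10=5
after LSL r3, r3, #1: r3=5<<1=10
after SUB r1, r1, #1: r1=3-1=2
CMP r1, #0  (cmp 2,0)
BGT body: taken
after ADD r3, r3, #14: r3=10+14=24
after SUB r3, r3, #10: r3=24-10=14
after LSL r3, r3, #1: r3=14<<1=28
after SUB r1, r1, #1: r1=2-1=1
CMP r1, #0  (cmp 1,0)
BGT body: taken
after ADD r3, r3, #14: r3=28+14=42
after SUB r3, r3, #10: r3=42-10=32
after LSL r3, r3, #1: r3=32<<1=64
after SUB r1, r1, #1: r1=1-1=0
CMP r1, #0  (cmp 0,0)
BGT body: not taken
halt.
Total executed instructions: 21.

21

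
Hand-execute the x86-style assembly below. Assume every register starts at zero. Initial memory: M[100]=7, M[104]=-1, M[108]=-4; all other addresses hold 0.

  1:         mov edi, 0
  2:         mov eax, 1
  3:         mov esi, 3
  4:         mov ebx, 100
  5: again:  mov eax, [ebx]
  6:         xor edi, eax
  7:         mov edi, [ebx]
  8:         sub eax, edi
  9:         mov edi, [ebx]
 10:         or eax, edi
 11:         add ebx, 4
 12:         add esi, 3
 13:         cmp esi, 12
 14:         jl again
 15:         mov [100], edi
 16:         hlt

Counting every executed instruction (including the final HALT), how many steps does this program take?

36

edi=0
eax=1
esi=3
ebx=100
eax=M[100]=7
edi=0^7=7
edi=M[100]=7
eax=7-7=0
edi=M[100]=7
eax=0|7=7
ebx=100+4=104
esi=3+3=6
cmp esi, 12  (cmp 6,12)
jl again: taken
eax=M[104]=-1
edi=7^(-1)=-8
edi=M[104]=-1
eax=(-1)-(-1)=0
edi=M[104]=-1
eax=0|(-1)=-1
ebx=104+4=108
esi=6+3=9
cmp esi, 12  (cmp 9,12)
jl again: taken
eax=M[108]=-4
edi=(-1)^(-4)=3
edi=M[108]=-4
eax=(-4)-(-4)=0
edi=M[108]=-4
eax=0|(-4)=-4
ebx=108+4=112
esi=9+3=12
cmp esi, 12  (cmp 12,12)
jl again: not taken
mov [100], edi → M[100]=-4
halt.
Total executed instructions: 36.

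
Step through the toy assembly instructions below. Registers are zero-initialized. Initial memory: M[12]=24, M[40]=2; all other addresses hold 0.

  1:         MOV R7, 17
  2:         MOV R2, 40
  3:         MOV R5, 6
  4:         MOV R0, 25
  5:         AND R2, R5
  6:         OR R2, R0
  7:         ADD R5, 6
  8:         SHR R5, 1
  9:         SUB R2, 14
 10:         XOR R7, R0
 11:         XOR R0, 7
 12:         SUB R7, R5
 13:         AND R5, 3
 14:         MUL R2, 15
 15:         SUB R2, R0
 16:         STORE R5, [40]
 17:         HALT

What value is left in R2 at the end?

135

R7=17
R2=40
R5=6
R0=25
R2=40&6=0
R2=0|25=25
R5=6+6=12
R5=12>>1=6
R2=25-14=11
R7=17^25=8
R0=25^7=30
R7=8-6=2
R5=6&3=2
R2=11*15=165
R2=165-30=135
STORE R5, [40] → M[40]=2
halt.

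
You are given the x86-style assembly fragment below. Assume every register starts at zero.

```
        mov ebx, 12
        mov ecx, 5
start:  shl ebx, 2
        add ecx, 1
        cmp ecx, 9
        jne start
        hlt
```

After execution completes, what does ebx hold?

3072

mov ebx, 12 → ebx=12
mov ecx, 5 → ecx=5
shl ebx, 2 → ebx=12<<2=48
add ecx, 1 → ecx=5+1=6
cmp ecx, 9  (cmp 6,9)
jne start: taken
shl ebx, 2 → ebx=48<<2=192
add ecx, 1 → ecx=6+1=7
cmp ecx, 9  (cmp 7,9)
jne start: taken
shl ebx, 2 → ebx=192<<2=768
add ecx, 1 → ecx=7+1=8
cmp ecx, 9  (cmp 8,9)
jne start: taken
shl ebx, 2 → ebx=768<<2=3072
add ecx, 1 → ecx=8+1=9
cmp ecx, 9  (cmp 9,9)
jne start: not taken
halt.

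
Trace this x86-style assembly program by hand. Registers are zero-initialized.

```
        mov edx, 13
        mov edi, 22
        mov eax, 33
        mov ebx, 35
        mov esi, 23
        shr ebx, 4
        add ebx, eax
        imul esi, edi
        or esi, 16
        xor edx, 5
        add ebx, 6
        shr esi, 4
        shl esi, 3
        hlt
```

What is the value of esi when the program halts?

248

edx=13
edi=22
eax=33
ebx=35
esi=23
ebx=35>>4=2
ebx=2+33=35
esi=23*22=506
esi=506|16=506
edx=13^5=8
ebx=35+6=41
esi=506>>4=31
esi=31<<3=248
halt.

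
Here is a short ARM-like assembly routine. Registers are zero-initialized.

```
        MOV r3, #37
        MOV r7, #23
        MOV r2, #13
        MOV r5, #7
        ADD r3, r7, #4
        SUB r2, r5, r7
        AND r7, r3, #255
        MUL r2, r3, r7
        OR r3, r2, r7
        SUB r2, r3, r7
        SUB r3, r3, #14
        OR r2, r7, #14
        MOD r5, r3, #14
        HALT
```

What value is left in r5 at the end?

3

MOV r3, #37 → r3=37
MOV r7, #23 → r7=23
MOV r2, #13 → r2=13
MOV r5, #7 → r5=7
ADD r3, r7, #4 → r3=23+4=27
SUB r2, r5, r7 → r2=7-23=-16
AND r7, r3, #255 → r7=27&255=27
MUL r2, r3, r7 → r2=27*27=729
OR r3, r2, r7 → r3=729|27=731
SUB r2, r3, r7 → r2=731-27=704
SUB r3, r3, #14 → r3=731-14=717
OR r2, r7, #14 → r2=27|14=31
MOD r5, r3, #14 → r5=717%14=3
halt.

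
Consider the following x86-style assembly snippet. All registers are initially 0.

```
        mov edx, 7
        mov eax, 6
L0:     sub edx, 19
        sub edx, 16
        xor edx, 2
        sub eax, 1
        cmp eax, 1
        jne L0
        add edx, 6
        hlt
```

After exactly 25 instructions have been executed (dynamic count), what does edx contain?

-133

mov edx, 7 → edx=7
mov eax, 6 → eax=6
sub edx, 19 → edx=7-19=-12
sub edx, 16 → edx=(-12)-16=-28
xor edx, 2 → edx=(-28)^2=-26
sub eax, 1 → eax=6-1=5
cmp eax, 1  (cmp 5,1)
jne L0: taken
sub edx, 19 → edx=(-26)-19=-45
sub edx, 16 → edx=(-45)-16=-61
xor edx, 2 → edx=(-61)^2=-63
sub eax, 1 → eax=5-1=4
cmp eax, 1  (cmp 4,1)
jne L0: taken
sub edx, 19 → edx=(-63)-19=-82
sub edx, 16 → edx=(-82)-16=-98
xor edx, 2 → edx=(-98)^2=-100
sub eax, 1 → eax=4-1=3
cmp eax, 1  (cmp 3,1)
jne L0: taken
sub edx, 19 → edx=(-100)-19=-119
sub edx, 16 → edx=(-119)-16=-135
xor edx, 2 → edx=(-135)^2=-133
sub eax, 1 → eax=3-1=2
cmp eax, 1  (cmp 2,1)
After step 25: edx = -133.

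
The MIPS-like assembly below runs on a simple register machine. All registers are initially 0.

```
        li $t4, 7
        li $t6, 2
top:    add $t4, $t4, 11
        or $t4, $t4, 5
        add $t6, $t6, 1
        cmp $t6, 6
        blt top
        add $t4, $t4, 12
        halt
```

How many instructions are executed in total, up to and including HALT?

24

after li $t4, 7: $t4=7
after li $t6, 2: $t6=2
after add $t4, $t4, 11: $t4=7+11=18
after or $t4, $t4, 5: $t4=18|5=23
after add $t6, $t6, 1: $t6=2+1=3
cmp $t6, 6  (cmp 3,6)
blt top: taken
after add $t4, $t4, 11: $t4=23+11=34
after or $t4, $t4, 5: $t4=34|5=39
after add $t6, $t6, 1: $t6=3+1=4
cmp $t6, 6  (cmp 4,6)
blt top: taken
after add $t4, $t4, 11: $t4=39+11=50
after or $t4, $t4, 5: $t4=50|5=55
after add $t6, $t6, 1: $t6=4+1=5
cmp $t6, 6  (cmp 5,6)
blt top: taken
after add $t4, $t4, 11: $t4=55+11=66
after or $t4, $t4, 5: $t4=66|5=71
after add $t6, $t6, 1: $t6=5+1=6
cmp $t6, 6  (cmp 6,6)
blt top: not taken
after add $t4, $t4, 12: $t4=71+12=83
halt.
Total executed instructions: 24.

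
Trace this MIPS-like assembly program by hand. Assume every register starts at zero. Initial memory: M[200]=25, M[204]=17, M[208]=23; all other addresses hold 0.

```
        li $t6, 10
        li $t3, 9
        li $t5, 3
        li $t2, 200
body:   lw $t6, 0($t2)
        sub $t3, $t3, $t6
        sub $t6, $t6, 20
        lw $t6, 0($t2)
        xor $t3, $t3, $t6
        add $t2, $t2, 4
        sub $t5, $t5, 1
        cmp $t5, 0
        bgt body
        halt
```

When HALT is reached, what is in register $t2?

212

$t6=10
$t3=9
$t5=3
$t2=200
$t6=M[200]=25
$t3=9-25=-16
$t6=25-20=5
$t6=M[200]=25
$t3=(-16)^25=-23
$t2=200+4=204
$t5=3-1=2
cmp $t5, 0  (cmp 2,0)
bgt body: taken
$t6=M[204]=17
$t3=(-23)-17=-40
$t6=17-20=-3
$t6=M[204]=17
$t3=(-40)^17=-55
$t2=204+4=208
$t5=2-1=1
cmp $t5, 0  (cmp 1,0)
bgt body: taken
$t6=M[208]=23
$t3=(-55)-23=-78
$t6=23-20=3
$t6=M[208]=23
$t3=(-78)^23=-91
$t2=208+4=212
$t5=1-1=0
cmp $t5, 0  (cmp 0,0)
bgt body: not taken
halt.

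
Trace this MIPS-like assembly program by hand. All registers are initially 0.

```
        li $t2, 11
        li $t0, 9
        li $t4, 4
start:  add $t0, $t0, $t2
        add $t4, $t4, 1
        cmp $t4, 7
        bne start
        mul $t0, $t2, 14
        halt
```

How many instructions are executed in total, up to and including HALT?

17

$t2=11
$t0=9
$t4=4
$t0=9+11=20
$t4=4+1=5
cmp $t4, 7  (cmp 5,7)
bne start: taken
$t0=20+11=31
$t4=5+1=6
cmp $t4, 7  (cmp 6,7)
bne start: taken
$t0=31+11=42
$t4=6+1=7
cmp $t4, 7  (cmp 7,7)
bne start: not taken
$t0=11*14=154
halt.
Total executed instructions: 17.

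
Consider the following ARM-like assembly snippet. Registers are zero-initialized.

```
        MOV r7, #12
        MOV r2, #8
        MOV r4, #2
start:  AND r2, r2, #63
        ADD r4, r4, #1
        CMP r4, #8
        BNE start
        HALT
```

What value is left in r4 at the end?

8

MOV r7, #12 → r7=12
MOV r2, #8 → r2=8
MOV r4, #2 → r4=2
AND r2, r2, #63 → r2=8&63=8
ADD r4, r4, #1 → r4=2+1=3
CMP r4, #8  (cmp 3,8)
BNE start: taken
AND r2, r2, #63 → r2=8&63=8
ADD r4, r4, #1 → r4=3+1=4
CMP r4, #8  (cmp 4,8)
BNE start: taken
AND r2, r2, #63 → r2=8&63=8
ADD r4, r4, #1 → r4=4+1=5
CMP r4, #8  (cmp 5,8)
BNE start: taken
AND r2, r2, #63 → r2=8&63=8
ADD r4, r4, #1 → r4=5+1=6
CMP r4, #8  (cmp 6,8)
BNE start: taken
AND r2, r2, #63 → r2=8&63=8
ADD r4, r4, #1 → r4=6+1=7
CMP r4, #8  (cmp 7,8)
BNE start: taken
AND r2, r2, #63 → r2=8&63=8
ADD r4, r4, #1 → r4=7+1=8
CMP r4, #8  (cmp 8,8)
BNE start: not taken
halt.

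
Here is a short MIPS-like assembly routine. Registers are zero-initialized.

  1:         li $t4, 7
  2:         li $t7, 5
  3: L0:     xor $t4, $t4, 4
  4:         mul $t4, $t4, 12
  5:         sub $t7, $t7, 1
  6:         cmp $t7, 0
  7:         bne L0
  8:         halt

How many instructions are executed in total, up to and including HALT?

after li $t4, 7: $t4=7
after li $t7, 5: $t7=5
after xor $t4, $t4, 4: $t4=7^4=3
after mul $t4, $t4, 12: $t4=3*12=36
after sub $t7, $t7, 1: $t7=5-1=4
cmp $t7, 0  (cmp 4,0)
bne L0: taken
after xor $t4, $t4, 4: $t4=36^4=32
after mul $t4, $t4, 12: $t4=32*12=384
after sub $t7, $t7, 1: $t7=4-1=3
cmp $t7, 0  (cmp 3,0)
bne L0: taken
after xor $t4, $t4, 4: $t4=384^4=388
after mul $t4, $t4, 12: $t4=388*12=4656
after sub $t7, $t7, 1: $t7=3-1=2
cmp $t7, 0  (cmp 2,0)
bne L0: taken
after xor $t4, $t4, 4: $t4=4656^4=4660
after mul $t4, $t4, 12: $t4=4660*12=55920
after sub $t7, $t7, 1: $t7=2-1=1
cmp $t7, 0  (cmp 1,0)
bne L0: taken
after xor $t4, $t4, 4: $t4=55920^4=55924
after mul $t4, $t4, 12: $t4=55924*12=671088
after sub $t7, $t7, 1: $t7=1-1=0
cmp $t7, 0  (cmp 0,0)
bne L0: not taken
halt.
Total executed instructions: 28.

28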